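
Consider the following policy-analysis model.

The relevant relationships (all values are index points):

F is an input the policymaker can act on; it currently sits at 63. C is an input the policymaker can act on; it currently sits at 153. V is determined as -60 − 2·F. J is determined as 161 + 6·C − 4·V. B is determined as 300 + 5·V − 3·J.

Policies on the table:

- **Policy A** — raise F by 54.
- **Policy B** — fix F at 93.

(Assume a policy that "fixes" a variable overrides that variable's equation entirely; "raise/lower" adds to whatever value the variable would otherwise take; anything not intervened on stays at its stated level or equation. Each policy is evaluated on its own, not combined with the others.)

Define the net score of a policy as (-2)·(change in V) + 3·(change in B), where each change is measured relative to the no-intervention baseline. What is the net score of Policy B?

-2940

Baseline:
  F = 63
  C = 153
  V = -60 − 2·63 = -186
  J = 161 + 6·153 − 4·(-186) = 1823
  B = 300 + 5·(-186) − 3·1823 = -6099
Policy B (F := 93):
  F = 93
  C = 153
  V = -60 − 2·93 = -246
  J = 161 + 6·153 − 4·(-246) = 2063
  B = 300 + 5·(-246) − 3·2063 = -7119
ΔV = -246 − (-186) = -60; ΔB = -7119 − (-6099) = -1020
Score = (-2)·(-60) + 3·(-1020) = -2940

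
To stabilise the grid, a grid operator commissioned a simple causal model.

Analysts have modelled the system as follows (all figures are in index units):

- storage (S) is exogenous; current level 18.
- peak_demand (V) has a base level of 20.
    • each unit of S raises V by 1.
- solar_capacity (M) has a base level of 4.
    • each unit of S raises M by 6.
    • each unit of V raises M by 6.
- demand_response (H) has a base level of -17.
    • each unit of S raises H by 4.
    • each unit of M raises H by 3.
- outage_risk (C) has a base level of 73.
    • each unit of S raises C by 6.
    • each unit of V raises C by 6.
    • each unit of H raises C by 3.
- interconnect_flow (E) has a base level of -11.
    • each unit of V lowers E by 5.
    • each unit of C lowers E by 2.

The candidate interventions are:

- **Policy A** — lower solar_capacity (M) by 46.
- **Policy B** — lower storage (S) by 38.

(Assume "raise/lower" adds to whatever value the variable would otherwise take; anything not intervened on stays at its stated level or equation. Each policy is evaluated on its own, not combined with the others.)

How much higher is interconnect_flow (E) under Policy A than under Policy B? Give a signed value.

-9394

Policy A (M − 46):
  S = 18
  V = 20 + 18 = 38
  M = 4 + 6·18 + 6·38 (−46 from intervention) = 294
  H = -17 + 4·18 + 3·294 = 937
  C = 73 + 6·18 + 6·38 + 3·937 = 3220
  E = -11 − 5·38 − 2·3220 = -6641
Policy B (S − 38):
  S = 18 − 38 = -20
  V = 20 + (-20) = 0
  M = 4 + 6·(-20) + 6·0 = -116
  H = -17 + 4·(-20) + 3·(-116) = -445
  C = 73 + 6·(-20) + 6·0 + 3·(-445) = -1382
  E = -11 − 5·0 − 2·(-1382) = 2753
E: -6641 − 2753 = -9394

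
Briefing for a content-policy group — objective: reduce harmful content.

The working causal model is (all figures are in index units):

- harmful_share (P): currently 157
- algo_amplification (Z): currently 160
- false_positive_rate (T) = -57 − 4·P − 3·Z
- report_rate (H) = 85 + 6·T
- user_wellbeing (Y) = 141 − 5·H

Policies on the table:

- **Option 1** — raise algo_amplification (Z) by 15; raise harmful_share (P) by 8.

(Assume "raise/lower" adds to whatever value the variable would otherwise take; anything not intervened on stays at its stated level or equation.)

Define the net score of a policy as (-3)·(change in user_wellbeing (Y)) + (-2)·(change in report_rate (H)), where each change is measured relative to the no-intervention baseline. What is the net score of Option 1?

Baseline:
  P = 157
  Z = 160
  T = -57 − 4·157 − 3·160 = -1165
  H = 85 + 6·(-1165) = -6905
  Y = 141 − 5·(-6905) = 34666
Option 1 (Z + 15, P + 8):
  P = 157 + 8 = 165
  Z = 160 + 15 = 175
  T = -57 − 4·165 − 3·175 = -1242
  H = 85 + 6·(-1242) = -7367
  Y = 141 − 5·(-7367) = 36976
ΔY = 36976 − 34666 = 2310; ΔH = -7367 − (-6905) = -462
Score = (-3)·2310 + (-2)·(-462) = -6006

-6006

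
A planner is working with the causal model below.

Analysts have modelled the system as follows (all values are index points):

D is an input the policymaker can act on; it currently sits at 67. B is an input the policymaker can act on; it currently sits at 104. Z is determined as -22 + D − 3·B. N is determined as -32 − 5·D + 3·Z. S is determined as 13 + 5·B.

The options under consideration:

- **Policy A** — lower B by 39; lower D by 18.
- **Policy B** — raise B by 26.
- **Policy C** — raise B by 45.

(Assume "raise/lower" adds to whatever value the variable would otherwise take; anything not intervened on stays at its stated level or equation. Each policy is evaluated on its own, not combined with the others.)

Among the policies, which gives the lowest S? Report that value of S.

338

Policy A (B − 39, D − 18):
  B = 104 − 39 = 65
  S = 13 + 5·65 = 338
Policy B (B + 26):
  B = 104 + 26 = 130
  S = 13 + 5·130 = 663
Policy C (B + 45):
  B = 104 + 45 = 149
  S = 13 + 5·149 = 758
Comparing — Policy A: S=338, Policy B: S=663, Policy C: S=758. Lowest is 338 (Policy A).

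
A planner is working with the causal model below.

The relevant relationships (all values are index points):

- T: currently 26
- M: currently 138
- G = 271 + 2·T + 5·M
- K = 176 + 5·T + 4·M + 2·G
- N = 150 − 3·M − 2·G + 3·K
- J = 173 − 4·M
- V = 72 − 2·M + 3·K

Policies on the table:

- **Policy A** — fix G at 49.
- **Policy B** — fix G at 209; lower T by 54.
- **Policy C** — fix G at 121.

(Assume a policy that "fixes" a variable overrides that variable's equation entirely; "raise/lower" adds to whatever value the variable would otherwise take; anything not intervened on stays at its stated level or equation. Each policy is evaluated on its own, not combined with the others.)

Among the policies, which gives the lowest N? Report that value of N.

Policy A (G := 49):
  T = 26
  M = 138
  G = 49
  K = 176 + 5·26 + 4·138 + 2·49 = 956
  N = 150 − 3·138 − 2·49 + 3·956 = 2506
Policy B (G := 209, T − 54):
  T = 26 − 54 = -28
  M = 138
  G = 209
  K = 176 + 5·(-28) + 4·138 + 2·209 = 1006
  N = 150 − 3·138 − 2·209 + 3·1006 = 2336
Policy C (G := 121):
  T = 26
  M = 138
  G = 121
  K = 176 + 5·26 + 4·138 + 2·121 = 1100
  N = 150 − 3·138 − 2·121 + 3·1100 = 2794
Comparing — Policy A: N=2506, Policy B: N=2336, Policy C: N=2794. Lowest is 2336 (Policy B).

2336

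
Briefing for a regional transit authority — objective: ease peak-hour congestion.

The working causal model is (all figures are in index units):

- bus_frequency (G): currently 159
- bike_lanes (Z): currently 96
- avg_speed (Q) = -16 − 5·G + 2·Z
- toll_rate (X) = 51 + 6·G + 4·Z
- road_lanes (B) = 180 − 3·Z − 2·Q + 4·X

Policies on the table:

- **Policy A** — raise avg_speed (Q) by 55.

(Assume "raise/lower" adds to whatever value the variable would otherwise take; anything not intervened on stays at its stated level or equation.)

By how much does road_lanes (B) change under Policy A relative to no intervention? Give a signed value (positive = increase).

Baseline:
  G = 159
  Z = 96
  Q = -16 − 5·159 + 2·96 = -619
  X = 51 + 6·159 + 4·96 = 1389
  B = 180 − 3·96 − 2·(-619) + 4·1389 = 6686
Policy A (Q + 55):
  G = 159
  Z = 96
  Q = -16 − 5·159 + 2·96 (+55 from intervention) = -564
  X = 51 + 6·159 + 4·96 = 1389
  B = 180 − 3·96 − 2·(-564) + 4·1389 = 6576
Change in B: 6576 − 6686 = -110

-110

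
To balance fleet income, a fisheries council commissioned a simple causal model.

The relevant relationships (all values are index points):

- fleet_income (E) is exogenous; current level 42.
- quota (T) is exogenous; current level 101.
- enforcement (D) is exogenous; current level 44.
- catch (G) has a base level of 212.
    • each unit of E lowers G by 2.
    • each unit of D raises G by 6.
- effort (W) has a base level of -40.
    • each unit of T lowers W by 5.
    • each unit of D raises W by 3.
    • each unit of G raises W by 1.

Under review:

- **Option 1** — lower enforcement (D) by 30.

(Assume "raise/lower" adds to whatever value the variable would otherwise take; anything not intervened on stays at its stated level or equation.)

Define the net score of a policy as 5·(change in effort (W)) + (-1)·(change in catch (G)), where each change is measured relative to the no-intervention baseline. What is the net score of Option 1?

-1170

Baseline:
  E = 42
  T = 101
  D = 44
  G = 212 − 2·42 + 6·44 = 392
  W = -40 − 5·101 + 3·44 + 392 = -21
Option 1 (D − 30):
  E = 42
  T = 101
  D = 44 − 30 = 14
  G = 212 − 2·42 + 6·14 = 212
  W = -40 − 5·101 + 3·14 + 212 = -291
ΔW = -291 − (-21) = -270; ΔG = 212 − 392 = -180
Score = 5·(-270) + (-1)·(-180) = -1170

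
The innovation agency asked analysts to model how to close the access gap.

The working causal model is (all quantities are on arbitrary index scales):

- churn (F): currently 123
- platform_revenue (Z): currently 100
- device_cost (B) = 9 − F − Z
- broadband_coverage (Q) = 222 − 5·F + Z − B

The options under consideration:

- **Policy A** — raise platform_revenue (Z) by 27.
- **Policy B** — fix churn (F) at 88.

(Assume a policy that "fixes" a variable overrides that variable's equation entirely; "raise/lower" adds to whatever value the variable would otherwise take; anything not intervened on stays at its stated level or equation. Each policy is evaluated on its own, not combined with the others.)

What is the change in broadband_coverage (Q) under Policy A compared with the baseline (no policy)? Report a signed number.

54

Baseline:
  F = 123
  Z = 100
  B = 9 − 123 − 100 = -214
  Q = 222 − 5·123 + 100 − (-214) = -79
Policy A (Z + 27):
  F = 123
  Z = 100 + 27 = 127
  B = 9 − 123 − 127 = -241
  Q = 222 − 5·123 + 127 − (-241) = -25
Change in Q: -25 − (-79) = 54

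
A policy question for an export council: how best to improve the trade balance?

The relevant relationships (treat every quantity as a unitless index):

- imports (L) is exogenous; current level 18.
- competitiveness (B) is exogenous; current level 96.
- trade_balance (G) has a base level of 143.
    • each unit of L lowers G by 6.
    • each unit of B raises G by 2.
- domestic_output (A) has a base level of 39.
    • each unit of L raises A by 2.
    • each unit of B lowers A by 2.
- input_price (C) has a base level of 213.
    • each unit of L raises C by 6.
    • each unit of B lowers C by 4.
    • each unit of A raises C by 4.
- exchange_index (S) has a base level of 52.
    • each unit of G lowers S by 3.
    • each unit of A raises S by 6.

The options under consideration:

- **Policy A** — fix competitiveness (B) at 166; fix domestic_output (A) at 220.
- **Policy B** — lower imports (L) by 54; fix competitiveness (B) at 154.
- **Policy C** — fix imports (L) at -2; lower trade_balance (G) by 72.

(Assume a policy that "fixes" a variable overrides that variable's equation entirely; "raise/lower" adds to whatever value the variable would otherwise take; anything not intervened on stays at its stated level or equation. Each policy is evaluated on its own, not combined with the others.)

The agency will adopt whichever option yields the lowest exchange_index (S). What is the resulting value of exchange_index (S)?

Policy A (B := 166, A := 220):
  L = 18
  B = 166
  G = 143 − 6·18 + 2·166 = 367
  A = 220
  S = 52 − 3·367 + 6·220 = 271
Policy B (L − 54, B := 154):
  L = 18 − 54 = -36
  B = 154
  G = 143 − 6·(-36) + 2·154 = 667
  A = 39 + 2·(-36) − 2·154 = -341
  S = 52 − 3·667 + 6·(-341) = -3995
Policy C (L := -2, G − 72):
  L = -2
  B = 96
  G = 143 − 6·(-2) + 2·96 (−72 from intervention) = 275
  A = 39 + 2·(-2) − 2·96 = -157
  S = 52 − 3·275 + 6·(-157) = -1715
Comparing — Policy A: S=271, Policy B: S=-3995, Policy C: S=-1715. Lowest is -3995 (Policy B).

-3995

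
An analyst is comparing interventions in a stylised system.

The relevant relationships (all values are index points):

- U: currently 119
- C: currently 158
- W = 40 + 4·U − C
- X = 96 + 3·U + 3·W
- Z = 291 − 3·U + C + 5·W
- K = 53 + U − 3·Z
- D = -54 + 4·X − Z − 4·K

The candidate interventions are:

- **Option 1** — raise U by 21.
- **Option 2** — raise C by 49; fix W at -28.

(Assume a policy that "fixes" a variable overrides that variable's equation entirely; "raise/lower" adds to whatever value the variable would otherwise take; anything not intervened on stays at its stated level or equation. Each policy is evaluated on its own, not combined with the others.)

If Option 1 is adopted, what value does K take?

Option 1 (U + 21):
  U = 119 + 21 = 140
  C = 158
  W = 40 + 4·140 − 158 = 442
  Z = 291 − 3·140 + 158 + 5·442 = 2239
  K = 53 + 140 − 3·2239 = -6524

-6524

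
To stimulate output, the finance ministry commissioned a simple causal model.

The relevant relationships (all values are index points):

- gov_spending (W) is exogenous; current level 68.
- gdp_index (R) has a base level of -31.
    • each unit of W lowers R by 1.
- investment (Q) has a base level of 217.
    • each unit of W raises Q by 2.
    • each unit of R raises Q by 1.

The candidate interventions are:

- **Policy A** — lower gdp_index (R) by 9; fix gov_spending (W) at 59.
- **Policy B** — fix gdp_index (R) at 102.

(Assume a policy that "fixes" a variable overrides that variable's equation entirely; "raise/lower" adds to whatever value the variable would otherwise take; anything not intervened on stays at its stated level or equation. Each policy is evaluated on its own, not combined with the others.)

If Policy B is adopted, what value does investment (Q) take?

455

Policy B (R := 102):
  W = 68
  R = 102
  Q = 217 + 2·68 + 102 = 455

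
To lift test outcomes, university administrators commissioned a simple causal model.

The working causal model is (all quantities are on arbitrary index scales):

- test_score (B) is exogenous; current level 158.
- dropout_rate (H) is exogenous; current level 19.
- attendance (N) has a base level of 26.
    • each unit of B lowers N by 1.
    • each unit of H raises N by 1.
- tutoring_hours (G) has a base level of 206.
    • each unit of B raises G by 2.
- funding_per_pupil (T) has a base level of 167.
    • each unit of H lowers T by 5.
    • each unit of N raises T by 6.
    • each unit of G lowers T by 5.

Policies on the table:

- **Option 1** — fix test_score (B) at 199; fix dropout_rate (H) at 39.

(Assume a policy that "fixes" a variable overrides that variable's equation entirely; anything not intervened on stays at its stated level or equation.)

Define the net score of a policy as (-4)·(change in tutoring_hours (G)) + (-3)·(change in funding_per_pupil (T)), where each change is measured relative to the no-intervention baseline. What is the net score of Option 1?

1580

Baseline:
  B = 158
  H = 19
  N = 26 − 158 + 19 = -113
  G = 206 + 2·158 = 522
  T = 167 − 5·19 + 6·(-113) − 5·522 = -3216
Option 1 (B := 199, H := 39):
  B = 199
  H = 39
  N = 26 − 199 + 39 = -134
  G = 206 + 2·199 = 604
  T = 167 − 5·39 + 6·(-134) − 5·604 = -3852
ΔG = 604 − 522 = 82; ΔT = -3852 − (-3216) = -636
Score = (-4)·82 + (-3)·(-636) = 1580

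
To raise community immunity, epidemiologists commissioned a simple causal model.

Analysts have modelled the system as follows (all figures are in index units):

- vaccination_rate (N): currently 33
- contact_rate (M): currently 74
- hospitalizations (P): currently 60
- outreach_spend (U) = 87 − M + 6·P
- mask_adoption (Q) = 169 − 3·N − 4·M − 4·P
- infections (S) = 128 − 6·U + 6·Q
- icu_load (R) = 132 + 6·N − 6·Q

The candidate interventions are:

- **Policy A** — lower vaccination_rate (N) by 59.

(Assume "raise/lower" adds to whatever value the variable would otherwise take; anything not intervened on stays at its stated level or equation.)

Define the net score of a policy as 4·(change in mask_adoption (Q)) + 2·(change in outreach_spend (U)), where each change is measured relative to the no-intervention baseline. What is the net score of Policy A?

708

Baseline:
  N = 33
  M = 74
  P = 60
  U = 87 − 74 + 6·60 = 373
  Q = 169 − 3·33 − 4·74 − 4·60 = -466
Policy A (N − 59):
  N = 33 − 59 = -26
  M = 74
  P = 60
  U = 87 − 74 + 6·60 = 373
  Q = 169 − 3·(-26) − 4·74 − 4·60 = -289
ΔQ = -289 − (-466) = 177; ΔU = 373 − 373 = 0
Score = 4·177 + 2·0 = 708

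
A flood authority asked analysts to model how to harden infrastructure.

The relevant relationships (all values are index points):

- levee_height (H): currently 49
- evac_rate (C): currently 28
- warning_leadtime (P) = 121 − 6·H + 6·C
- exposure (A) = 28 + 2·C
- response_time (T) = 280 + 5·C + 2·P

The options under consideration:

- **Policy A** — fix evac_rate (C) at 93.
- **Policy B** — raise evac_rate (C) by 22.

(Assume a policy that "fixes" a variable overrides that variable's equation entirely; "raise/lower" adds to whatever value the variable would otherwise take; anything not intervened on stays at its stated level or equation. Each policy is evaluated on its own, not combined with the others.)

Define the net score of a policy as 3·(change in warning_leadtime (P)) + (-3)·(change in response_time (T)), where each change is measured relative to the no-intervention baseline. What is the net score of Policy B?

-726

Baseline:
  H = 49
  C = 28
  P = 121 − 6·49 + 6·28 = -5
  T = 280 + 5·28 + 2·(-5) = 410
Policy B (C + 22):
  H = 49
  C = 28 + 22 = 50
  P = 121 − 6·49 + 6·50 = 127
  T = 280 + 5·50 + 2·127 = 784
ΔP = 127 − (-5) = 132; ΔT = 784 − 410 = 374
Score = 3·132 + (-3)·374 = -726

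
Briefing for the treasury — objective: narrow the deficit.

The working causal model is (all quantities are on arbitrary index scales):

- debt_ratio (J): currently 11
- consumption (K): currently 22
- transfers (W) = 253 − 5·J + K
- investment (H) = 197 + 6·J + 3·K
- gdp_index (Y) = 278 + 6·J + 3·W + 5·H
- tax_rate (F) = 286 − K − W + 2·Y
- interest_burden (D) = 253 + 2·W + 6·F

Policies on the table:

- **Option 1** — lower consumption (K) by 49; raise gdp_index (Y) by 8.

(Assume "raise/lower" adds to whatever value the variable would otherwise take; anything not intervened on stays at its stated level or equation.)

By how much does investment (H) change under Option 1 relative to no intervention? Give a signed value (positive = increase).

-147

Baseline:
  J = 11
  K = 22
  H = 197 + 6·11 + 3·22 = 329
Option 1 (K − 49, Y + 8):
  J = 11
  K = 22 − 49 = -27
  H = 197 + 6·11 + 3·(-27) = 182
Change in H: 182 − 329 = -147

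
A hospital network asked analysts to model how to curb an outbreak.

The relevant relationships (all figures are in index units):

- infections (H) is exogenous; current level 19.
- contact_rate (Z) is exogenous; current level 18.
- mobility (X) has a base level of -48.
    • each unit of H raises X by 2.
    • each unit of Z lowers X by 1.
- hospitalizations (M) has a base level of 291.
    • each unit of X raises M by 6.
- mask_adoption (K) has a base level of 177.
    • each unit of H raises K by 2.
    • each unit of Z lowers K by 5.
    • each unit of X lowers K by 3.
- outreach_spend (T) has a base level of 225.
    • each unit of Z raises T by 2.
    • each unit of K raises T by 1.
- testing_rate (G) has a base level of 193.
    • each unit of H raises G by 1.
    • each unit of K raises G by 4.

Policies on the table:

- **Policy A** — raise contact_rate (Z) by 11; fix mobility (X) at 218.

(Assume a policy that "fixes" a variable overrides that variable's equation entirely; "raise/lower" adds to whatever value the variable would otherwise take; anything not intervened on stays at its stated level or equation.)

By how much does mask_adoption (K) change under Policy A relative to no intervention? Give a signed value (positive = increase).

Baseline:
  H = 19
  Z = 18
  X = -48 + 2·19 − 18 = -28
  K = 177 + 2·19 − 5·18 − 3·(-28) = 209
Policy A (Z + 11, X := 218):
  H = 19
  Z = 18 + 11 = 29
  X = 218
  K = 177 + 2·19 − 5·29 − 3·218 = -584
Change in K: -584 − 209 = -793

-793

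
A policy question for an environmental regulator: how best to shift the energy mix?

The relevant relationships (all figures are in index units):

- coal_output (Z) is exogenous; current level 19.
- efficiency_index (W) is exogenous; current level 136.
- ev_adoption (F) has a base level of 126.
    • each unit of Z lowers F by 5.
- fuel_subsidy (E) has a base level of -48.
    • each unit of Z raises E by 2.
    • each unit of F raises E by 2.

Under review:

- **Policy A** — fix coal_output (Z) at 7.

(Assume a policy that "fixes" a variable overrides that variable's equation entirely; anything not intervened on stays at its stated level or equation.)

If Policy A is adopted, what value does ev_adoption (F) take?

Policy A (Z := 7):
  Z = 7
  F = 126 − 5·7 = 91

91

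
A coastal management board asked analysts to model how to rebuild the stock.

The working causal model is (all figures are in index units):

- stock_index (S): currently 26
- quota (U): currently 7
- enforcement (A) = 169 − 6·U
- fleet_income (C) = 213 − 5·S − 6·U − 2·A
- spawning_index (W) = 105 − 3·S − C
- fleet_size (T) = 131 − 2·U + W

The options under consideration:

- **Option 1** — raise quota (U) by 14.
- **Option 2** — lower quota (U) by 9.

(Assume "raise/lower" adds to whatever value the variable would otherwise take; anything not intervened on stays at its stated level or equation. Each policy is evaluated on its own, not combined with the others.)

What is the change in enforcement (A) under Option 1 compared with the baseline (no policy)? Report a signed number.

-84

Baseline:
  U = 7
  A = 169 − 6·7 = 127
Option 1 (U + 14):
  U = 7 + 14 = 21
  A = 169 − 6·21 = 43
Change in A: 43 − 127 = -84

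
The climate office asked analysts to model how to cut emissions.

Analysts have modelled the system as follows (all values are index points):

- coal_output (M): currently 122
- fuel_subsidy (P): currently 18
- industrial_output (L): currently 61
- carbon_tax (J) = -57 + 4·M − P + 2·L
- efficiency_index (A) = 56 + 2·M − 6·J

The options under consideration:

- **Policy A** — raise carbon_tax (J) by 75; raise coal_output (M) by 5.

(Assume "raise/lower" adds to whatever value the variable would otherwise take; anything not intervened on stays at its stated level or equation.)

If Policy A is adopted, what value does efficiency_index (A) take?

-3470

Policy A (J + 75, M + 5):
  M = 122 + 5 = 127
  P = 18
  L = 61
  J = -57 + 4·127 − 18 + 2·61 (+75 from intervention) = 630
  A = 56 + 2·127 − 6·630 = -3470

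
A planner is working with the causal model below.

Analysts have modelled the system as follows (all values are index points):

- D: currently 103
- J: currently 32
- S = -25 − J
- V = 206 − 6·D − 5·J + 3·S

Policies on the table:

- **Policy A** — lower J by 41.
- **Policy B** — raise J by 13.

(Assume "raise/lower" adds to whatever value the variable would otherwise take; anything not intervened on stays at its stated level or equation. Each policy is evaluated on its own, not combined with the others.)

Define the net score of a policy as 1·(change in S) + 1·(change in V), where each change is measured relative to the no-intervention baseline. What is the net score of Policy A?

369

Baseline:
  D = 103
  J = 32
  S = -25 − 32 = -57
  V = 206 − 6·103 − 5·32 + 3·(-57) = -743
Policy A (J − 41):
  D = 103
  J = 32 − 41 = -9
  S = -25 − (-9) = -16
  V = 206 − 6·103 − 5·(-9) + 3·(-16) = -415
ΔS = -16 − (-57) = 41; ΔV = -415 − (-743) = 328
Score = 1·41 + 1·328 = 369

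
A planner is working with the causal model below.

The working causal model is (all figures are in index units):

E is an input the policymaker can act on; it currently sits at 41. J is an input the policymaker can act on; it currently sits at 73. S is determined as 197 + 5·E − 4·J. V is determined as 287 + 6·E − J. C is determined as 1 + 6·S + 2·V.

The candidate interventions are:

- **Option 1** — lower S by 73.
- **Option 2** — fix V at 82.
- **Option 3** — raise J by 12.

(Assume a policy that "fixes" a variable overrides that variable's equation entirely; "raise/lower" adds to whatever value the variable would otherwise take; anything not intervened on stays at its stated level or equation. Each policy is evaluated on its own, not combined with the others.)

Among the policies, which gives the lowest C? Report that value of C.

Option 1 (S − 73):
  E = 41
  J = 73
  S = 197 + 5·41 − 4·73 (−73 from intervention) = 37
  V = 287 + 6·41 − 73 = 460
  C = 1 + 6·37 + 2·460 = 1143
Option 2 (V := 82):
  E = 41
  J = 73
  S = 197 + 5·41 − 4·73 = 110
  V = 82
  C = 1 + 6·110 + 2·82 = 825
Option 3 (J + 12):
  E = 41
  J = 73 + 12 = 85
  S = 197 + 5·41 − 4·85 = 62
  V = 287 + 6·41 − 85 = 448
  C = 1 + 6·62 + 2·448 = 1269
Comparing — Option 1: C=1143, Option 2: C=825, Option 3: C=1269. Lowest is 825 (Option 2).

825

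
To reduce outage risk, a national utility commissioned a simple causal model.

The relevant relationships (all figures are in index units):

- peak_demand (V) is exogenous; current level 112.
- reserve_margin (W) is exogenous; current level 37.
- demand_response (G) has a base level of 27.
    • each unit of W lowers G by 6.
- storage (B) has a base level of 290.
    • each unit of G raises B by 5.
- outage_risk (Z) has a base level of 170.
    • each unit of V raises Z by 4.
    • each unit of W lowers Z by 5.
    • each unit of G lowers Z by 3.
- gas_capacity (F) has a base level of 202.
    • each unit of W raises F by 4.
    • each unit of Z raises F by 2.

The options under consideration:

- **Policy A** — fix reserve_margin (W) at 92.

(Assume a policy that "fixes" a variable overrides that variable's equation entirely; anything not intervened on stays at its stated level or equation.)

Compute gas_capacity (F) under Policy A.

Policy A (W := 92):
  V = 112
  W = 92
  G = 27 − 6·92 = -525
  Z = 170 + 4·112 − 5·92 − 3·(-525) = 1733
  F = 202 + 4·92 + 2·1733 = 4036

4036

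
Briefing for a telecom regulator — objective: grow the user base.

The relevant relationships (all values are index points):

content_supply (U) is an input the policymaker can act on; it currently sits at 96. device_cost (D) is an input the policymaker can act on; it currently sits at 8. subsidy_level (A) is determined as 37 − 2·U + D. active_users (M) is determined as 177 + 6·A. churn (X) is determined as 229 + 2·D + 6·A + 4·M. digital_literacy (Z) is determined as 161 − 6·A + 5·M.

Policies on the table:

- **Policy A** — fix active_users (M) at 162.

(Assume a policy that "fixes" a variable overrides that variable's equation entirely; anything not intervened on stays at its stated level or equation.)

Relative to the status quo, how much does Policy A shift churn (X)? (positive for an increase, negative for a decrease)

Baseline:
  U = 96
  D = 8
  A = 37 − 2·96 + 8 = -147
  M = 177 + 6·(-147) = -705
  X = 229 + 2·8 + 6·(-147) + 4·(-705) = -3457
Policy A (M := 162):
  U = 96
  D = 8
  A = 37 − 2·96 + 8 = -147
  M = 162
  X = 229 + 2·8 + 6·(-147) + 4·162 = 11
Change in X: 11 − (-3457) = 3468

3468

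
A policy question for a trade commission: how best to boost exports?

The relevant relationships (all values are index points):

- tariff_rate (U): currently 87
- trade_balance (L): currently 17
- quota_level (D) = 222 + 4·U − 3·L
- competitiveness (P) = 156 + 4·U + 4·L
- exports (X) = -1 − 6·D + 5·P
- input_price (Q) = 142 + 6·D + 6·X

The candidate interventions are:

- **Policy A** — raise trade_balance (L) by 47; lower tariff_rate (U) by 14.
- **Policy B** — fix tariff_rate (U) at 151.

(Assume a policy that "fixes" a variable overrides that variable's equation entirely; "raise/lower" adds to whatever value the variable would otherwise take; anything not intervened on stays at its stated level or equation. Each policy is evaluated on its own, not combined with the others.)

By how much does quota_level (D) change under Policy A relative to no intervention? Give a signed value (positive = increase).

Baseline:
  U = 87
  L = 17
  D = 222 + 4·87 − 3·17 = 519
Policy A (L + 47, U − 14):
  U = 87 − 14 = 73
  L = 17 + 47 = 64
  D = 222 + 4·73 − 3·64 = 322
Change in D: 322 − 519 = -197

-197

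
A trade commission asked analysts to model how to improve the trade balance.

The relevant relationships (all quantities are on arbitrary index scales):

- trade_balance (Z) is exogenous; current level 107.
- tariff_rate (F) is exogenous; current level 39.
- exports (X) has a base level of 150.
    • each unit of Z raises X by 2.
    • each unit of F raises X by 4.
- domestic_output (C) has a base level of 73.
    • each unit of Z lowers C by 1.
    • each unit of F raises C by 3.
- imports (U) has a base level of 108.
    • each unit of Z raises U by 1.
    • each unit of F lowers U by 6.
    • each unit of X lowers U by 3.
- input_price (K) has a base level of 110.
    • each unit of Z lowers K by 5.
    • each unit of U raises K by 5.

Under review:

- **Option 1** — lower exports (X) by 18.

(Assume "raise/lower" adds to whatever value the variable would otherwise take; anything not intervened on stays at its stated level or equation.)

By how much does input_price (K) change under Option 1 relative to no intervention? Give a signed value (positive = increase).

270

Baseline:
  Z = 107
  F = 39
  X = 150 + 2·107 + 4·39 = 520
  U = 108 + 107 − 6·39 − 3·520 = -1579
  K = 110 − 5·107 + 5·(-1579) = -8320
Option 1 (X − 18):
  Z = 107
  F = 39
  X = 150 + 2·107 + 4·39 (−18 from intervention) = 502
  U = 108 + 107 − 6·39 − 3·502 = -1525
  K = 110 − 5·107 + 5·(-1525) = -8050
Change in K: -8050 − (-8320) = 270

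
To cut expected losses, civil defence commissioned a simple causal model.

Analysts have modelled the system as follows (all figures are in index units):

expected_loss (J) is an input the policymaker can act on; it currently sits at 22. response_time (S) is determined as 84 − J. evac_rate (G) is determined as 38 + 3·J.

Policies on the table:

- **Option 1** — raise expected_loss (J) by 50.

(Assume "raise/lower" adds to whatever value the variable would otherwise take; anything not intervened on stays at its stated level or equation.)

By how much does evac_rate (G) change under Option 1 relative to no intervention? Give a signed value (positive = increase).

Baseline:
  J = 22
  G = 38 + 3·22 = 104
Option 1 (J + 50):
  J = 22 + 50 = 72
  G = 38 + 3·72 = 254
Change in G: 254 − 104 = 150

150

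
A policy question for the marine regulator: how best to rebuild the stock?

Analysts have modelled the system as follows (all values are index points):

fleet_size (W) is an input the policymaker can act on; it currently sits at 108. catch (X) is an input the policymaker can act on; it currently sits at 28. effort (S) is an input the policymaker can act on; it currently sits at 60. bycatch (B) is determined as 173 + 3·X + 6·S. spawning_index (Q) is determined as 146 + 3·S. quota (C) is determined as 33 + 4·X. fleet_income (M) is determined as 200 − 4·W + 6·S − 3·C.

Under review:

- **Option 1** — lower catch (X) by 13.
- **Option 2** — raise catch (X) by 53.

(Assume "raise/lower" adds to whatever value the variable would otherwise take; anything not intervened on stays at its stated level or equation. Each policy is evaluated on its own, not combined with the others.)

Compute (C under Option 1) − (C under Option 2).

-264

Option 1 (X − 13):
  X = 28 − 13 = 15
  C = 33 + 4·15 = 93
Option 2 (X + 53):
  X = 28 + 53 = 81
  C = 33 + 4·81 = 357
C: 93 − 357 = -264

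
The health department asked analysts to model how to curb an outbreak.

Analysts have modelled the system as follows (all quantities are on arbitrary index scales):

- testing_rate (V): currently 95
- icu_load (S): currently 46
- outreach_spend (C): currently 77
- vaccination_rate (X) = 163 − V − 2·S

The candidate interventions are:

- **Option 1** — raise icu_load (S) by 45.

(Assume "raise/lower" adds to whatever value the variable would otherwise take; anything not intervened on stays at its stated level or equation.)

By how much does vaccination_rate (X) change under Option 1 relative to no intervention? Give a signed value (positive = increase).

-90

Baseline:
  V = 95
  S = 46
  X = 163 − 95 − 2·46 = -24
Option 1 (S + 45):
  V = 95
  S = 46 + 45 = 91
  X = 163 − 95 − 2·91 = -114
Change in X: -114 − (-24) = -90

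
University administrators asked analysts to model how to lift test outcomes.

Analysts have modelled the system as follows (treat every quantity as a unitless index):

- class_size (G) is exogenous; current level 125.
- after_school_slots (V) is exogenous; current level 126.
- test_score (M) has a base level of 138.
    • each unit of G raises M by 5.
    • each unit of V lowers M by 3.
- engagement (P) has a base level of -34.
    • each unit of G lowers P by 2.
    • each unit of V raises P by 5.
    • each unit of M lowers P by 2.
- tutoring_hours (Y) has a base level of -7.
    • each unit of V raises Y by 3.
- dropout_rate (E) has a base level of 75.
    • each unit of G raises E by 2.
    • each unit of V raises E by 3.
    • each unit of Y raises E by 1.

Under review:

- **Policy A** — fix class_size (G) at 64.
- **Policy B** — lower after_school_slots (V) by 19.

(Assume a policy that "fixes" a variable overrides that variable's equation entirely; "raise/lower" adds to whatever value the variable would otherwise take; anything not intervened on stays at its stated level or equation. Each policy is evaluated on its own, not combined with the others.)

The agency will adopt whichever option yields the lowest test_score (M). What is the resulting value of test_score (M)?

Policy A (G := 64):
  G = 64
  V = 126
  M = 138 + 5·64 − 3·126 = 80
Policy B (V − 19):
  G = 125
  V = 126 − 19 = 107
  M = 138 + 5·125 − 3·107 = 442
Comparing — Policy A: M=80, Policy B: M=442. Lowest is 80 (Policy A).

80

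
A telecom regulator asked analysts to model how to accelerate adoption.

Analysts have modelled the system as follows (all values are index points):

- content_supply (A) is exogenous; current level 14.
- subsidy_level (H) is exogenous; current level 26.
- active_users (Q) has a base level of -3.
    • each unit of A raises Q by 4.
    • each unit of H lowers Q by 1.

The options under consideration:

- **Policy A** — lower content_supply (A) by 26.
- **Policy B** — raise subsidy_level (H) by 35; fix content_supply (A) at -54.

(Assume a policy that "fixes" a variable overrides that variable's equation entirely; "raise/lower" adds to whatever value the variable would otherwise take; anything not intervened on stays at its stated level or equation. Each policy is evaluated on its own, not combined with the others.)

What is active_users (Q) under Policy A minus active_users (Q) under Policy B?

Policy A (A − 26):
  A = 14 − 26 = -12
  H = 26
  Q = -3 + 4·(-12) − 26 = -77
Policy B (H + 35, A := -54):
  A = -54
  H = 26 + 35 = 61
  Q = -3 + 4·(-54) − 61 = -280
Q: -77 − (-280) = 203

203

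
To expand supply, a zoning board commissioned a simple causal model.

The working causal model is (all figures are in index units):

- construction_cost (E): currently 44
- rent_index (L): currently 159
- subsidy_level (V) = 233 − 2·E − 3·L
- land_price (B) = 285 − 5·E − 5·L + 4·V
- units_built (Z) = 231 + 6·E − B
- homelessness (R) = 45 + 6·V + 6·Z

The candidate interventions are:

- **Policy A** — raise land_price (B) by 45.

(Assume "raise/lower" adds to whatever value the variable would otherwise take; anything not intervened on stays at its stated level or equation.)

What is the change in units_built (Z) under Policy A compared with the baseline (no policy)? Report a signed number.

Baseline:
  E = 44
  L = 159
  V = 233 − 2·44 − 3·159 = -332
  B = 285 − 5·44 − 5·159 + 4·(-332) = -2058
  Z = 231 + 6·44 − (-2058) = 2553
Policy A (B + 45):
  E = 44
  L = 159
  V = 233 − 2·44 − 3·159 = -332
  B = 285 − 5·44 − 5·159 + 4·(-332) (+45 from intervention) = -2013
  Z = 231 + 6·44 − (-2013) = 2508
Change in Z: 2508 − 2553 = -45

-45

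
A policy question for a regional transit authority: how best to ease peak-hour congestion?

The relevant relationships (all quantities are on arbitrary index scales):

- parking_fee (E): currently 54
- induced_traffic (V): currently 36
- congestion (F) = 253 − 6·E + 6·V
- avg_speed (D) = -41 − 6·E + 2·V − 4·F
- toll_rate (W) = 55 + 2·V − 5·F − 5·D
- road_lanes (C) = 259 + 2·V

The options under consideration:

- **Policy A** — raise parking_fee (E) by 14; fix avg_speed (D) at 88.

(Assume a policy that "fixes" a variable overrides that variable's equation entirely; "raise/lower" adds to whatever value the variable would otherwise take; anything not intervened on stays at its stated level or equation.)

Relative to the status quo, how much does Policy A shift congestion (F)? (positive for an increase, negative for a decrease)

-84

Baseline:
  E = 54
  V = 36
  F = 253 − 6·54 + 6·36 = 145
Policy A (E + 14, D := 88):
  E = 54 + 14 = 68
  V = 36
  F = 253 − 6·68 + 6·36 = 61
Change in F: 61 − 145 = -84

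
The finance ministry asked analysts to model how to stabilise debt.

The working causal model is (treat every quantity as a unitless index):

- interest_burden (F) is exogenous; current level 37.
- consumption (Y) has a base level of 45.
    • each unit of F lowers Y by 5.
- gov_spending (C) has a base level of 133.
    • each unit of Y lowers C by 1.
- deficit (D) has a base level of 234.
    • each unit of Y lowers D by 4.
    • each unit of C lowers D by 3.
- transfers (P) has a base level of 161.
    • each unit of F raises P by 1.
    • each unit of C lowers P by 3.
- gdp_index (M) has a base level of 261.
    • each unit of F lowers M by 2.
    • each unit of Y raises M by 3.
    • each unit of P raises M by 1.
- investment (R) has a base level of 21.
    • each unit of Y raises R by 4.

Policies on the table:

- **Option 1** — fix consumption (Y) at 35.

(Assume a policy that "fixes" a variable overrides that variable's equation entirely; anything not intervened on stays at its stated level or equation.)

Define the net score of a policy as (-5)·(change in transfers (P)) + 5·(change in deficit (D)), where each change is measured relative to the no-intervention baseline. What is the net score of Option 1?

-3500

Baseline:
  F = 37
  Y = 45 − 5·37 = -140
  C = 133 − (-140) = 273
  D = 234 − 4·(-140) − 3·273 = -25
  P = 161 + 37 − 3·273 = -621
Option 1 (Y := 35):
  F = 37
  Y = 35
  C = 133 − 35 = 98
  D = 234 − 4·35 − 3·98 = -200
  P = 161 + 37 − 3·98 = -96
ΔP = -96 − (-621) = 525; ΔD = -200 − (-25) = -175
Score = (-5)·525 + 5·(-175) = -3500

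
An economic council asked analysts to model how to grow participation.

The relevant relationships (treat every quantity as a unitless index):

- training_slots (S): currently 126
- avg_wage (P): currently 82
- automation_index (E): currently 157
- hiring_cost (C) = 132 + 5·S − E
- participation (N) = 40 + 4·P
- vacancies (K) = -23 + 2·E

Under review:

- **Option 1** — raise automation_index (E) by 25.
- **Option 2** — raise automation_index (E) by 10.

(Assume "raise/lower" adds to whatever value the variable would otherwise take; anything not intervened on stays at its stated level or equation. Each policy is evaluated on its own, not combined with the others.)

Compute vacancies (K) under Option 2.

Option 2 (E + 10):
  E = 157 + 10 = 167
  K = -23 + 2·167 = 311

311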